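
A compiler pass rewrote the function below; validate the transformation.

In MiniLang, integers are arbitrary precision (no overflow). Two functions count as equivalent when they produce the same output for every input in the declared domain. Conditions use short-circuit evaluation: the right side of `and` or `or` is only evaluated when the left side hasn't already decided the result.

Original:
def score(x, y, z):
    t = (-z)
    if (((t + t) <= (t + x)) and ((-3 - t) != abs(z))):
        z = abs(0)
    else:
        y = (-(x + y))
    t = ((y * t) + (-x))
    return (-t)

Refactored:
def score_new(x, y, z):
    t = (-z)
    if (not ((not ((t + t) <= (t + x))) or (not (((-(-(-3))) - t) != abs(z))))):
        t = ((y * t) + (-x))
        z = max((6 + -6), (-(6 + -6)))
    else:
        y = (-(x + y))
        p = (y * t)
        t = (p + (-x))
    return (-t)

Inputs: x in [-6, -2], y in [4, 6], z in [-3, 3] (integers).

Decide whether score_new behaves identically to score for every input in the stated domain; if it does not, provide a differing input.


The two are interchangeable: constant usage differs, and arithmetic usage differs, and min/max/abs usage differs, and boolean connective usage differs, and local variable names differ, and statement counts differ, and every declared input agrees.
Spot check at x=-5, y=5, z=3 — score: t becomes -3; next (((t + t) <= (t + x)) and ((-3 - t) != abs(z))) evaluates to false; next y becomes 0; next t becomes 5; next final value -5. score_new: t becomes -3; next (not ((not ((t + t) <= (t + x))) or (not (((-(-(-3))) - t) != abs(z))))) evaluates to false; next y becomes 0; next p becomes 0; next t becomes 5; next final value -5. Both give -5.
Across all 105 domain points the two functions coincide.
verdict: equivalent


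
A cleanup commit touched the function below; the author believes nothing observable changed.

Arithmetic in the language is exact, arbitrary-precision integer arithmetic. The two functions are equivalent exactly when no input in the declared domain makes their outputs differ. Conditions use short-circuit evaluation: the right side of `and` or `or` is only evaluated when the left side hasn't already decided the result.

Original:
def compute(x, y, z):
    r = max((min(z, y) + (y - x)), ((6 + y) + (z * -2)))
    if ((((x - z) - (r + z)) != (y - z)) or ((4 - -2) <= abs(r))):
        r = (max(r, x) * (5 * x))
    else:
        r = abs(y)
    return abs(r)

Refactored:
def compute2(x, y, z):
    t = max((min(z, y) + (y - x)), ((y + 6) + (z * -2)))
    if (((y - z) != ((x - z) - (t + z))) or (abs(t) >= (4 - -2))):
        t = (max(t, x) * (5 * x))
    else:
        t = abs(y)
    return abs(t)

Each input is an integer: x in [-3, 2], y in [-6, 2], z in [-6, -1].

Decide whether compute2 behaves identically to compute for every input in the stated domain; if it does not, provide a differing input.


This is a faithful refactor — comparison usage differs, plus local variable names differ, but the computed results match everywhere.
Tracing x=-3, y=0, z=-5: compute: r = 16; ((((x - z) - (r + z)) != (y - z)) or ((4 - -2) <= abs(r))) -> true; r = -240; return 240 | compute2: t = 16; (((y - z) != ((x - z) - (t + z))) or (abs(t) >= (4 - -2))) -> true; t = -240; return 240 — matching result 240.
Across all 324 domain points the two functions coincide.
verdict: equivalent


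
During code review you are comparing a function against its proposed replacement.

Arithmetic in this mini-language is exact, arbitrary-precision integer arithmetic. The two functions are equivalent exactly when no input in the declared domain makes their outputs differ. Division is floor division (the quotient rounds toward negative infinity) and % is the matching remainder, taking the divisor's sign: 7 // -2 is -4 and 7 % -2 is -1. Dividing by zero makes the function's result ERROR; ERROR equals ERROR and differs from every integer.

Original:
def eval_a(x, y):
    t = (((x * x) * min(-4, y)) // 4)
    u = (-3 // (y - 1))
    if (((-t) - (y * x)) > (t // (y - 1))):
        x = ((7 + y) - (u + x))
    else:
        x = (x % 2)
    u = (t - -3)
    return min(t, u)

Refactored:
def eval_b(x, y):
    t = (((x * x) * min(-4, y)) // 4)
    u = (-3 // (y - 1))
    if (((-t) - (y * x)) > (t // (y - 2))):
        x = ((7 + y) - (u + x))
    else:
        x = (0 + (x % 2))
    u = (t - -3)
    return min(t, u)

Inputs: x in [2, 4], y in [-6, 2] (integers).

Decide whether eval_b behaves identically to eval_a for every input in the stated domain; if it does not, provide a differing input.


There is a counterexample at x=2, y=2: -4 on one side, ERROR on the other.
eval_a: t=-4, then u=-3, then (((-t) - (y * x)) > (t // (y - 1))) is true, then x=10, then u=-1, then returns -4
eval_b: t=-4, then u=-3, then a zero divisor aborts: ERROR
verdict: not equivalent; witness: x=2, y=2


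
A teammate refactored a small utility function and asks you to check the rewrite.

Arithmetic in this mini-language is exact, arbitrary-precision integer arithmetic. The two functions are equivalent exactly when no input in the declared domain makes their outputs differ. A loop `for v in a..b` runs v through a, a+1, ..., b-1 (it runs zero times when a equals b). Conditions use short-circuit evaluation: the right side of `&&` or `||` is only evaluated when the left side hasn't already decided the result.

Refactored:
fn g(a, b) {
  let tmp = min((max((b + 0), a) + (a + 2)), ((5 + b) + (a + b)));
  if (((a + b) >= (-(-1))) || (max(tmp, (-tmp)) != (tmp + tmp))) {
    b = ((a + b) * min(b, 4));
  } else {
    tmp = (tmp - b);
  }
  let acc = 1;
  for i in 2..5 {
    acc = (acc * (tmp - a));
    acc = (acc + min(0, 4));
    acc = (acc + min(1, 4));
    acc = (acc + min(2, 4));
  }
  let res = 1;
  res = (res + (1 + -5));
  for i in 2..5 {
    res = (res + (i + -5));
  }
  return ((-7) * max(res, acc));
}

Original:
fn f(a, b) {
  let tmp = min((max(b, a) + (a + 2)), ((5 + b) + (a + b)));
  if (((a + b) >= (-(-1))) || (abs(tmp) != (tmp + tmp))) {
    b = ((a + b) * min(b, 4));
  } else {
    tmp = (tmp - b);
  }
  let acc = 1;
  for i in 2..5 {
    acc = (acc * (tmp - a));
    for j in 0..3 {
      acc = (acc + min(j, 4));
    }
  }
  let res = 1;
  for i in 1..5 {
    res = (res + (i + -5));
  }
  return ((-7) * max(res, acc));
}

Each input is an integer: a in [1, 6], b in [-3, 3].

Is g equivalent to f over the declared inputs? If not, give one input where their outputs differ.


Changes here: min/max/abs usage differs; statement counts differ; constant usage differs; arithmetic usage differs; local variable names differ; loop structure differs; the full 42-point sweep finds no disagreement.
verdict: equivalent


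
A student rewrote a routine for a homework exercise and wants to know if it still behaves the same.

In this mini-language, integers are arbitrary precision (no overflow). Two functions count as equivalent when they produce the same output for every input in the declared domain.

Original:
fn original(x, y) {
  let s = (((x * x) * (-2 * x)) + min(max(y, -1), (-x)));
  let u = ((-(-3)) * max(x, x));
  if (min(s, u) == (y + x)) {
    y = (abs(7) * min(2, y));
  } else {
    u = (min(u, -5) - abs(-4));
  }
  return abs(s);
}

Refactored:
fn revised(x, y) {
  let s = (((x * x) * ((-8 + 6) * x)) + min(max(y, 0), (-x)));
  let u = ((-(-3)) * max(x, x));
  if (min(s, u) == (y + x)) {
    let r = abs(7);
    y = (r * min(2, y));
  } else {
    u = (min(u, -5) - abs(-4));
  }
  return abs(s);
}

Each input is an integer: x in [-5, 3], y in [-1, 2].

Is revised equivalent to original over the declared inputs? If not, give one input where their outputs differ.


Evaluate both at x=-5, y=-1.
original: s = 249; u = -15; (min(s, u) == (y + x)) -> false; u = -19; return 249
revised: s = 250; u = -15; (min(s, u) == (y + x)) -> false; u = -19; return 250
249 and 250 differ, so these are not the same function on this domain.
verdict: not equivalent; witness: x=-5, y=-1


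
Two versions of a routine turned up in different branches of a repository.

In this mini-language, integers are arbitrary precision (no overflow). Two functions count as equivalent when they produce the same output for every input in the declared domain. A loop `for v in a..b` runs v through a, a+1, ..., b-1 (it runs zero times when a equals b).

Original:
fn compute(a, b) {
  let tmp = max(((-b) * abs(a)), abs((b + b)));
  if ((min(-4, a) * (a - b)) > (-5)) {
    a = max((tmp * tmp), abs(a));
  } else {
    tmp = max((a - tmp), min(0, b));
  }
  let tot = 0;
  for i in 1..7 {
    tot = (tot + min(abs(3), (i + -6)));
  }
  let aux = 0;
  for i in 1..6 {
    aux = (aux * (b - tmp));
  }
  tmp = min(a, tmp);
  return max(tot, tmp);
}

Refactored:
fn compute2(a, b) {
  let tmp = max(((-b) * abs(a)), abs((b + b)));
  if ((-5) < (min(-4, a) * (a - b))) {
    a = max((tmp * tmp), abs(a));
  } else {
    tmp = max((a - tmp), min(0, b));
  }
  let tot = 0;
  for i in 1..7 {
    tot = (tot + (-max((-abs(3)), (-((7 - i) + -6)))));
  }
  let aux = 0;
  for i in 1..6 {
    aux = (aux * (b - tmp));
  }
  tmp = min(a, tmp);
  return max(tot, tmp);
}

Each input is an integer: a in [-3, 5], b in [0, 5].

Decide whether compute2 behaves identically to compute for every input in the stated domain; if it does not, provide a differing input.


The two are interchangeable: min/max/abs usage differs; comparison usage differs; arithmetic usage differs; constant usage differs, and every declared input agrees.
One worked example (a=-2, b=2) — compute: tmp=4, then ((min(-4, a) * (a - b)) > (-5)) is true, then a=16, then tot=0, then (i=1), then tot=-5, then (i=2), then tot=-9, then (i=3), then tot=-12, then (i=4), then tot=-14, then (i=5), then tot=-15, then (i=6), then tot=-15, then aux=0, then (i=1), then aux=0, then (i=2), then aux=0, then (i=3), then aux=0, then (i=4), then aux=0, then (i=5), then aux=0, then tmp=4, then returns 4; compute2: tmp=4, then ((-5) < (min(-4, a) * (a - b))) is true, then a=16, then tot=0, then (i=1), then tot=0, then (i=2), then tot=-1, then (i=3), then tot=-3, then (i=4), then tot=-6, then (i=5), then tot=-10, then (i=6), then tot=-15, then aux=0, then (i=1), then aux=0, then (i=2), then aux=0, then (i=3), then aux=0, then (i=4), then aux=0, then (i=5), then aux=0, then tmp=4, then returns 4; agreement on 4.
Sweeping the whole domain (54 inputs) finds no disagreement.
verdict: equivalent


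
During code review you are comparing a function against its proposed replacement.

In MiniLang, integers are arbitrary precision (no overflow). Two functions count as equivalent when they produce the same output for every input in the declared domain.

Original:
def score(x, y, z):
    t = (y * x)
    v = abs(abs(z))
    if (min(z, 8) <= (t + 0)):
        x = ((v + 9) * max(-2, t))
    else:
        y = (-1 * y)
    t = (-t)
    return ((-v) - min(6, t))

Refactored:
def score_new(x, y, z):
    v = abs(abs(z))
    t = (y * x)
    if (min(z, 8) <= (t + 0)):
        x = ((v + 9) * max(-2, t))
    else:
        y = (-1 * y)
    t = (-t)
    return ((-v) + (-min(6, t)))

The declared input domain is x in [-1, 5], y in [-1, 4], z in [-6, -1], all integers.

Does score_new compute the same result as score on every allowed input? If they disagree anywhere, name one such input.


Changes here: arithmetic usage differs; the full 252-point sweep finds no disagreement.
verdict: equivalent


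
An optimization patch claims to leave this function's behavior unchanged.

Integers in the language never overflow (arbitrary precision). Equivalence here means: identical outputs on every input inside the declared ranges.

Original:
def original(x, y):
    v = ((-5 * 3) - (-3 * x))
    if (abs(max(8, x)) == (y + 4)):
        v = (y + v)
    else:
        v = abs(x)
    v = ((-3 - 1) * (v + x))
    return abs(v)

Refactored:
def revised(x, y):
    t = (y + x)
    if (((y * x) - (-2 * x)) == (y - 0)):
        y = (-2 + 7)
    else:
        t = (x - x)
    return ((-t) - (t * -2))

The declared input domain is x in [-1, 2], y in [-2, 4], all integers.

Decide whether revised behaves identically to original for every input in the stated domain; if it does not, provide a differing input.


Try x=-1, y=-1.
original: v becomes -18; next (abs(max(8, x)) == (y + 4)) evaluates to false; next v becomes 1; next v becomes 0; next final value 0
revised: t becomes -2; next (((y * x) - (-2 * x)) == (y - 0)) evaluates to true; next y becomes 5; next final value -2
0 and -2 differ, so these are not the same function on this domain.
verdict: not equivalent; witness: x=-1, y=-1


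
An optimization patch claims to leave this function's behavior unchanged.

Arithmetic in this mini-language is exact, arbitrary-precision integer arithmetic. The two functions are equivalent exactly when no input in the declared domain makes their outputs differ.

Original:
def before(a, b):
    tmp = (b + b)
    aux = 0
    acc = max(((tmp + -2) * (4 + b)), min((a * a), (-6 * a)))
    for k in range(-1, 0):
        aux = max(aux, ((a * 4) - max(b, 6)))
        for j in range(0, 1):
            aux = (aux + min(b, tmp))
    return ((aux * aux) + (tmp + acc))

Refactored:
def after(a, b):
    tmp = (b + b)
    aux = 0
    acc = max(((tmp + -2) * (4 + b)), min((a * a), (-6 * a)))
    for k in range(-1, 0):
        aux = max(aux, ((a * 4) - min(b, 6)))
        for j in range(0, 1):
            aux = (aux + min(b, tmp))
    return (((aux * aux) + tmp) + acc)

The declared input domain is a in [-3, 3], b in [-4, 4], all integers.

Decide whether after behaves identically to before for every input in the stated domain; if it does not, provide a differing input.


At a=0, b=-4: before gives 56, after gives 8.
verdict: not equivalent; witness: a=0, b=-4


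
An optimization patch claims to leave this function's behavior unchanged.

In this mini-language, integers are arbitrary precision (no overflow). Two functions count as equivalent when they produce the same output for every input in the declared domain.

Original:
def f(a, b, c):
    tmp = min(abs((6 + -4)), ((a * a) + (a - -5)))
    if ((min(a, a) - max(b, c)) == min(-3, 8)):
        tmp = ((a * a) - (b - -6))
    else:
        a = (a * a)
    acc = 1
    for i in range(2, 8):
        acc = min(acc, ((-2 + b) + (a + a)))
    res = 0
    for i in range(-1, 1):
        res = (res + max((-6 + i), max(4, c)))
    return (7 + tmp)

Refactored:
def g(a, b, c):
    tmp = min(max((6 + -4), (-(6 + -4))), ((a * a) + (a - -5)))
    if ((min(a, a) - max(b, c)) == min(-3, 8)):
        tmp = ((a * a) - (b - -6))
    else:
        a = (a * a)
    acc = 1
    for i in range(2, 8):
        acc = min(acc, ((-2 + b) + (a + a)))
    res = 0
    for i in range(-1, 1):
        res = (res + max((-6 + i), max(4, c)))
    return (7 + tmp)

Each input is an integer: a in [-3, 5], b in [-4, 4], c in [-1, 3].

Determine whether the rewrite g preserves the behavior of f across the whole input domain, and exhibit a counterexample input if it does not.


Side by side, the visible changes include: arithmetic usage differs; min/max/abs usage differs; constant usage differs.
Tracing a=4, b=-1, c=0: f: tmp := 2 | ((min(a, a) - max(b, c)) == min(-3, 8)): false | a := 16 | acc := 1 | iter i=2: | acc := 1 | iter i=3: | acc := 1 | iter i=4: | acc := 1 | iter i=5: | acc := 1 | iter i=6: | acc := 1 | iter i=7: | acc := 1 | res := 0 | iter i=-1: | res := 4 | iter i=0: | res := 8 | result 9 | g: tmp := 2 | ((min(a, a) - max(b, c)) == min(-3, 8)): false | a := 16 | acc := 1 | iter i=2: | acc := 1 | iter i=3: | acc := 1 | iter i=4: | acc := 1 | iter i=5: | acc := 1 | iter i=6: | acc := 1 | iter i=7: | acc := 1 | res := 0 | iter i=-1: | res := 4 | iter i=0: | res := 8 | result 9 — matching result 9.
Sweeping the whole domain (405 inputs) finds no disagreement.
verdict: equivalent


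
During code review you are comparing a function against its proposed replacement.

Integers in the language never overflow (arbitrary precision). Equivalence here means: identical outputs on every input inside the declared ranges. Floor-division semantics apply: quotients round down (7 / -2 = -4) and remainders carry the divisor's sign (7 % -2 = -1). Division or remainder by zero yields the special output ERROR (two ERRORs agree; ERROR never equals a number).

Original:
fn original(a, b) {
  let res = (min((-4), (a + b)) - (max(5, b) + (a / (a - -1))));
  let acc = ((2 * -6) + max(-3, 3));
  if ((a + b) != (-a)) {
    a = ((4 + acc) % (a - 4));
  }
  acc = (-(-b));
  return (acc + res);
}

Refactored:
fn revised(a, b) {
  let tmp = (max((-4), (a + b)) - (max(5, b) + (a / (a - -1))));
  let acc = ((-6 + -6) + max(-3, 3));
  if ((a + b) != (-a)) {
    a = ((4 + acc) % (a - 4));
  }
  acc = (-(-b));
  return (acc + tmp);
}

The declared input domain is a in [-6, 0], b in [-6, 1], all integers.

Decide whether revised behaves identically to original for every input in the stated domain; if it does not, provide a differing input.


The rewrite breaks on a=-6, b=-6, where the results are -24 and -16.
original: res becomes -18; next acc becomes -9; next ((a + b) != (-a)) evaluates to true; next a becomes -5; next acc becomes -6; next final value -24
revised: tmp becomes -10; next acc becomes -9; next ((a + b) != (-a)) evaluates to true; next a becomes -5; next acc becomes -6; next final value -16
verdict: not equivalent; witness: a=-6, b=-6


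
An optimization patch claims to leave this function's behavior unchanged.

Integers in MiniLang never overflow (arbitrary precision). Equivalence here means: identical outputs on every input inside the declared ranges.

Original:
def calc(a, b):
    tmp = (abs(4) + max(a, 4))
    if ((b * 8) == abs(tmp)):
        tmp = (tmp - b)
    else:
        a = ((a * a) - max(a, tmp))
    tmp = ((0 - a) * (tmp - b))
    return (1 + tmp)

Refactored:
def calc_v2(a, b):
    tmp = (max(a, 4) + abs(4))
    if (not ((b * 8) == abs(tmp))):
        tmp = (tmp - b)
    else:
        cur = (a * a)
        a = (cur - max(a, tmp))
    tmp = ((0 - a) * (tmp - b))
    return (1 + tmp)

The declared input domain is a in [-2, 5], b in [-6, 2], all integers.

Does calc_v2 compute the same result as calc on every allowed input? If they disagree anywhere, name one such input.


There is a counterexample at a=-2, b=-6: 57 on one side, 41 on the other.
calc: tmp = 8; ((b * 8) == abs(tmp)) -> false; a = -4; tmp = 56; return 57
calc_v2: tmp = 8; (not ((b * 8) == abs(tmp))) -> true; tmp = 14; tmp = 40; return 41
verdict: not equivalent; witness: a=-2, b=-6


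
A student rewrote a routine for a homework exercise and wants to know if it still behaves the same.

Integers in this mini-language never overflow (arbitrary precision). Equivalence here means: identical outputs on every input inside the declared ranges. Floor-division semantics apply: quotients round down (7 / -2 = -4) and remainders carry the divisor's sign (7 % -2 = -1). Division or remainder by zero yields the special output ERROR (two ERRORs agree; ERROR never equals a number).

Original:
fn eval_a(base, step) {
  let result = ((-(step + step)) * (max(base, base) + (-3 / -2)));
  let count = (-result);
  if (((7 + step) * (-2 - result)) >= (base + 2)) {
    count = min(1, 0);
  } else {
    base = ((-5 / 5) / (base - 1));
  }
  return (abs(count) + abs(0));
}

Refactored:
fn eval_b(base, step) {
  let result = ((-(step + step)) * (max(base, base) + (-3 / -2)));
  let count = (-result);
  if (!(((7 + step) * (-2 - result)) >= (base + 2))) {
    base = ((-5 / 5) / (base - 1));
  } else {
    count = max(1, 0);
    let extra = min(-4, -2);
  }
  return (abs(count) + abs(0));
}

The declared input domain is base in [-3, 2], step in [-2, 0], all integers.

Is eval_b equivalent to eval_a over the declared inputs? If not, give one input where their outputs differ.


Take base=-3, step=-2.
eval_a: result=-8, then count=8, then (((7 + step) * (-2 - result)) >= (base + 2)) is true, then count=0, then returns 0
eval_b: result=-8, then count=8, then (!(((7 + step) * (-2 - result)) >= (base + 2))) is false, then count=1, then extra=-4, then returns 1
0 vs 1 — the two versions disagree here.
verdict: not equivalent; witness: base=-3, step=-2


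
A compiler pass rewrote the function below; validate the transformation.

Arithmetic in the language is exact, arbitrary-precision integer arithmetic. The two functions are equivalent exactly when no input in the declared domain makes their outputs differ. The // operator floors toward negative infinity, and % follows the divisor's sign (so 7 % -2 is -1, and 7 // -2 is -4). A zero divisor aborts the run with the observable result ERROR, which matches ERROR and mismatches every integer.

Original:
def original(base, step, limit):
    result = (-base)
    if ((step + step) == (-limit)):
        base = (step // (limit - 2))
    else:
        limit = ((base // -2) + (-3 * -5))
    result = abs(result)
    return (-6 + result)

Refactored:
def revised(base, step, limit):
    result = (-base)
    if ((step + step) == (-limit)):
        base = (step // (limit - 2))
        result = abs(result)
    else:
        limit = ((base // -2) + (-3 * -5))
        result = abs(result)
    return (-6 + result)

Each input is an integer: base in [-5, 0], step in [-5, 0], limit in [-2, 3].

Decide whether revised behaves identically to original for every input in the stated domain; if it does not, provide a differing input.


Comparing the listings, the differences include: min/max/abs usage differs; also statement counts differ.
Spot check at base=-2, step=-1, limit=1 — original: result becomes 2; next ((step + step) == (-limit)) evaluates to false; next limit becomes 16; next result becomes 2; next final value -4. revised: result becomes 2; next ((step + step) == (-limit)) evaluates to false; next limit becomes 16; next result becomes 2; next final value -4. Both give -4.
Across all 216 domain points the two functions coincide.
verdict: equivalent


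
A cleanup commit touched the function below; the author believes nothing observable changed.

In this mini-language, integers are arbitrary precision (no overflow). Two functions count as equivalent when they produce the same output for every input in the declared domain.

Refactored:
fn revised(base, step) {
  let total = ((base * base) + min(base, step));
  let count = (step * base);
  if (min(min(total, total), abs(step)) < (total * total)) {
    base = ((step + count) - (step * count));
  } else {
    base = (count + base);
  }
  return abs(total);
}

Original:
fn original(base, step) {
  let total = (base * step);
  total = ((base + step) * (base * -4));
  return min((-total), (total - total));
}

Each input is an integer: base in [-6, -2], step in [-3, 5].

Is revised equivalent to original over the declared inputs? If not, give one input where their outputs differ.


The rewrite breaks on base=-6, step=-3, where the results are 0 and 30.
original: total=18, then total=-216, then returns 0
revised: total=30, then count=18, then (min(min(total, total), abs(step)) < (total * total)) is true, then base=69, then returns 30
verdict: not equivalent; witness: base=-6, step=-3


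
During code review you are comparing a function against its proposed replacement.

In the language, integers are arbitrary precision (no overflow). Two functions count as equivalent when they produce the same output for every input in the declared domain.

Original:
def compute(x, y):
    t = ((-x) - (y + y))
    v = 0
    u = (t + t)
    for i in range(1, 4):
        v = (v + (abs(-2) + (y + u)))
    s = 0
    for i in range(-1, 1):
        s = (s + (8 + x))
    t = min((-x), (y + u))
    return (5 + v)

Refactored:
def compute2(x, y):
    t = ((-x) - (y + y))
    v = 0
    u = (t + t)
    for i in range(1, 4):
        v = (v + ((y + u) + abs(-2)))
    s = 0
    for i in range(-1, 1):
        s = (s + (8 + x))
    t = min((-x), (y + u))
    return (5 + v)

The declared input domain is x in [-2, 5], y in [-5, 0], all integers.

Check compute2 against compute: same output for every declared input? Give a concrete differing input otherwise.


Behavior is preserved: although same computation, different form, the outputs never diverge.
As a probe, take x=3, y=0: compute runs t := -3 | v := 0 | u := -6 | iter i=1: | v := -4 | iter i=2: | v := -8 | iter i=3: | v := -12 | s := 0 | iter i=-1: | s := 11 | iter i=0: | s := 22 | t := -6 | result -7; compute2 runs t := -3 | v := 0 | u := -6 | iter i=1: | v := -4 | iter i=2: | v := -8 | iter i=3: | v := -12 | s := 0 | iter i=-1: | s := 11 | iter i=0: | s := 22 | t := -6 | result -7; both end at -7.
Sweeping the whole domain (48 inputs) finds no disagreement.
verdict: equivalent


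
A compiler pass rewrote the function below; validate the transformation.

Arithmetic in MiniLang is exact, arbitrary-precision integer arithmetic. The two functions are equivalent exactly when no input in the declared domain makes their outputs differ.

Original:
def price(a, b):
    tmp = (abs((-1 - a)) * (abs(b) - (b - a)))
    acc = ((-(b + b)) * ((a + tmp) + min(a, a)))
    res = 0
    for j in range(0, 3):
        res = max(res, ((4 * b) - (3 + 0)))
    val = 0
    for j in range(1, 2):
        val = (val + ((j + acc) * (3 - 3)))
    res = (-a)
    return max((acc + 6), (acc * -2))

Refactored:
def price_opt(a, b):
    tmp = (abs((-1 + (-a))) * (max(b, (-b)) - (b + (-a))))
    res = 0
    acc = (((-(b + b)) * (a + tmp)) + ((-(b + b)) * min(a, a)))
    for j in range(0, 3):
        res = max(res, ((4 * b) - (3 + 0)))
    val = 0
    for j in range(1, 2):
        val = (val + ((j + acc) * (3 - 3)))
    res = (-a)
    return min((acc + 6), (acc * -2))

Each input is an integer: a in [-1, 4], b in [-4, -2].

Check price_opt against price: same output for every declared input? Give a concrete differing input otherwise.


Consider the input a=-1, b=-4.
price: tmp := 0 | acc := -16 | res := 0 | iter j=0: | res := 0 | iter j=1: | res := 0 | iter j=2: | res := 0 | val := 0 | iter j=1: | val := 0 | res := 1 | result 32
price_opt: tmp := 0 | res := 0 | acc := -16 | iter j=0: | res := 0 | iter j=1: | res := 0 | iter j=2: | res := 0 | val := 0 | iter j=1: | val := 0 | res := 1 | result -10
32 against -10: the behavior changed.
verdict: not equivalent; witness: a=-1, b=-4


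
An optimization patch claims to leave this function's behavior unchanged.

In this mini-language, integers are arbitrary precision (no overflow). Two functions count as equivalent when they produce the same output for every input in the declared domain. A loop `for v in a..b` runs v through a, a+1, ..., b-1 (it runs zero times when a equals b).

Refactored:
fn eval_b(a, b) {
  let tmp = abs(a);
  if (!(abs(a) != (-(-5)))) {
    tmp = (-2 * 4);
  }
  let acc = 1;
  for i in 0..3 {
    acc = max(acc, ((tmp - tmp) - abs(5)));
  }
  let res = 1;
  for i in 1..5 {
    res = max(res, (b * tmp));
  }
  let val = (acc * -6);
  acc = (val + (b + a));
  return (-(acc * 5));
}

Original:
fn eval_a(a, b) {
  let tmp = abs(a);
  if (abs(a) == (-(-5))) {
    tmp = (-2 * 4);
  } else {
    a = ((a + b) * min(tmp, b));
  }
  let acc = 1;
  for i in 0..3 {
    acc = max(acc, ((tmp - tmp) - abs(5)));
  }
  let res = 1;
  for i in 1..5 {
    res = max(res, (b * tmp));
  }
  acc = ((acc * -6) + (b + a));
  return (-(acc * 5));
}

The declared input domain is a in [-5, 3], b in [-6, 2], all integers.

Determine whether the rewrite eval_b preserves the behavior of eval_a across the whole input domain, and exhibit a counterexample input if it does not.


These are not equivalent — on a=-4, b=-6 the outputs split (-240 vs 80).
eval_a: tmp := 4 | (abs(a) == (-(-5))): false | a := 60 | acc := 1 | iter i=0: | acc := 1 | iter i=1: | acc := 1 | iter i=2: | acc := 1 | res := 1 | iter i=1: | res := 1 | iter i=2: | res := 1 | iter i=3: | res := 1 | iter i=4: | res := 1 | acc := 48 | result -240
eval_b: tmp := 4 | (!(abs(a) != (-(-5)))): false | acc := 1 | iter i=0: | acc := 1 | iter i=1: | acc := 1 | iter i=2: | acc := 1 | res := 1 | iter i=1: | res := 1 | iter i=2: | res := 1 | iter i=3: | res := 1 | iter i=4: | res := 1 | val := -6 | acc := -16 | result 80
verdict: not equivalent; witness: a=-4, b=-6


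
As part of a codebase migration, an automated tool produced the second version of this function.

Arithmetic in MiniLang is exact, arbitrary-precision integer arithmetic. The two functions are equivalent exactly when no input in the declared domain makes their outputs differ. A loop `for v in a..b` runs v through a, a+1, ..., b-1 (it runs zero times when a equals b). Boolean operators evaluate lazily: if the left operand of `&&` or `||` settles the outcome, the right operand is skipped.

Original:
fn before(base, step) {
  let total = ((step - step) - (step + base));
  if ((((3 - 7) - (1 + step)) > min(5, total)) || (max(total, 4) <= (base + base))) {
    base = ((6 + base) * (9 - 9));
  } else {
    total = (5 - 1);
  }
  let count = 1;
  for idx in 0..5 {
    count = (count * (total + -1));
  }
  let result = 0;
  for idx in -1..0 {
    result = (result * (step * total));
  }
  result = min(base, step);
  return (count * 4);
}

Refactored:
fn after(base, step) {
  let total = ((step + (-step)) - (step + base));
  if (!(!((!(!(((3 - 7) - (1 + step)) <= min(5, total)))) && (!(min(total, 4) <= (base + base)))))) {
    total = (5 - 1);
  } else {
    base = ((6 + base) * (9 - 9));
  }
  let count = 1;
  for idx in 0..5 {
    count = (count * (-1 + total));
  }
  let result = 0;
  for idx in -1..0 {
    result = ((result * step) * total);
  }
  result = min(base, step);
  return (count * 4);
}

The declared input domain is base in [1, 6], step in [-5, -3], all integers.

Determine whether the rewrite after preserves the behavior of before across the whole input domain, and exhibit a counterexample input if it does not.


On input base=1, step=-3, before returns 972 while after returns 4.
verdict: not equivalent; witness: base=1, step=-3


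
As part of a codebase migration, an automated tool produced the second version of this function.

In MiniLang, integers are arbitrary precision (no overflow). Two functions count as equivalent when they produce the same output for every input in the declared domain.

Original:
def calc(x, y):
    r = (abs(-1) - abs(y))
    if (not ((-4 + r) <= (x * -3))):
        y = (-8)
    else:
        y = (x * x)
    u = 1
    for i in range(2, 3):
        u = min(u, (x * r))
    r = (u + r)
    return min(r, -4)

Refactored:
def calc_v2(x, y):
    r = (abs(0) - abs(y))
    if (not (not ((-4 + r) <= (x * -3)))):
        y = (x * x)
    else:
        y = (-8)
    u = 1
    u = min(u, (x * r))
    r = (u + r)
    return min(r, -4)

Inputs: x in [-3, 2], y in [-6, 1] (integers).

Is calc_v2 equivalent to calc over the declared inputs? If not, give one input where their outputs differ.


Take x=-3, y=-6.
calc: r = -5; (not ((-4 + r) <= (x * -3))) -> false; y = 9; u = 1; [i=2]; u = 1; r = -4; return -4
calc_v2: r = -6; (not (not ((-4 + r) <= (x * -3)))) -> true; y = 9; u = 1; u = 1; r = -5; return -5
-4 != -5, so the rewrite changes behavior.
verdict: not equivalent; witness: x=-3, y=-6


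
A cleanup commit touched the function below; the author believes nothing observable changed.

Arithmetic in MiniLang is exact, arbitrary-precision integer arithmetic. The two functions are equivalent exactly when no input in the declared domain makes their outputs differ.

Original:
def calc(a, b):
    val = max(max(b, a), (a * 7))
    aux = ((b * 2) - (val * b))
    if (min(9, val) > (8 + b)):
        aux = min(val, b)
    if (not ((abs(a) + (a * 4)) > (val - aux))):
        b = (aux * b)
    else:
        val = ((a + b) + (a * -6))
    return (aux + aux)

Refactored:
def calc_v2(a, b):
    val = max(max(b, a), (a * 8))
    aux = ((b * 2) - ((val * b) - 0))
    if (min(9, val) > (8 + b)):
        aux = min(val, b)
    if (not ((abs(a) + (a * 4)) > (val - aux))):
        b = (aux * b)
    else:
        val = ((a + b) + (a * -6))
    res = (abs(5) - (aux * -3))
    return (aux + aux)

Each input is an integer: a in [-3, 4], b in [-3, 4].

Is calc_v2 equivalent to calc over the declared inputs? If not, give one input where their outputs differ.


The rewrite breaks on a=1, b=-1, where the results are 10 and -2.
calc: val=7, then aux=5, then (min(9, val) > (8 + b)) is false, then (not ((abs(a) + (a * 4)) > (val - aux))) is false, then val=-6, then returns 10
calc_v2: val=8, then aux=6, then (min(9, val) > (8 + b)) is true, then aux=-1, then (not ((abs(a) + (a * 4)) > (val - aux))) is true, then b=1, then res=2, then returns -2
verdict: not equivalent; witness: a=1, b=-1


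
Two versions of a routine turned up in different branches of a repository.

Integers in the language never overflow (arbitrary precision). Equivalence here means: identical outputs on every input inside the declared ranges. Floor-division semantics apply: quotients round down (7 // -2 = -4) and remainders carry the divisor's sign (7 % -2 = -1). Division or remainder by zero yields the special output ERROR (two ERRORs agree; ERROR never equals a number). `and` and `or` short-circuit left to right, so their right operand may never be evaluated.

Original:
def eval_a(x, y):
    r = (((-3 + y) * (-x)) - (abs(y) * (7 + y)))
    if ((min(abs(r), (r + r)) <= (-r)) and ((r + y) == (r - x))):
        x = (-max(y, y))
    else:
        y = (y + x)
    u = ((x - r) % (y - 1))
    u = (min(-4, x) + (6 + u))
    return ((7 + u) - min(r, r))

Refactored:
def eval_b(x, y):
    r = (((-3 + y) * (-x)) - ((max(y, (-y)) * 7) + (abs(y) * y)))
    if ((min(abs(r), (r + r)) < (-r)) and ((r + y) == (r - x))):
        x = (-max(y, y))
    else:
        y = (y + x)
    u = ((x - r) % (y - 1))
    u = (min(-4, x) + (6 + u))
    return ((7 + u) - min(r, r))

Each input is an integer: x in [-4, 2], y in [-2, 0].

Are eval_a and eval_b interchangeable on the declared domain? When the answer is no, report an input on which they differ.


Run the pair on x=2, y=-2.
eval_a: r=0, then ((min(abs(r), (r + r)) <= (-r)) and ((r + y) == (r - x))) is true, then x=2, then u=-1, then u=1, then returns 8
eval_b: r=0, then ((min(abs(r), (r + r)) < (-r)) and ((r + y) == (r - x))) is false, then y=0, then u=0, then u=2, then returns 9
8 vs 9 — the two versions disagree here.
verdict: not equivalent; witness: x=2, y=-2


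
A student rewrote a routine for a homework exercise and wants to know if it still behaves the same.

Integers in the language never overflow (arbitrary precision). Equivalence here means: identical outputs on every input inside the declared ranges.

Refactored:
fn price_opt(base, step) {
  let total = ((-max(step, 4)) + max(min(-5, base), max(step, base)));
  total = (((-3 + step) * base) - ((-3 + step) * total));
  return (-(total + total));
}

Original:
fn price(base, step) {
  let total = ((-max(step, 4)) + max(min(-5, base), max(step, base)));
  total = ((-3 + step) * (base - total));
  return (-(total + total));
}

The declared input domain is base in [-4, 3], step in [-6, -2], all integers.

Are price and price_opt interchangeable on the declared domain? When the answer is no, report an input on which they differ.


This is a faithful refactor — arithmetic usage differs, constant usage differs, but the computed results match everywhere.
Spot check at base=1, step=-2 — price: total := -3 | total := -20 | result 40. price_opt: total := -3 | total := -20 | result 40. Both give 40.
An exhaustive pass over the 40 declared inputs shows identical outputs.
verdict: equivalent


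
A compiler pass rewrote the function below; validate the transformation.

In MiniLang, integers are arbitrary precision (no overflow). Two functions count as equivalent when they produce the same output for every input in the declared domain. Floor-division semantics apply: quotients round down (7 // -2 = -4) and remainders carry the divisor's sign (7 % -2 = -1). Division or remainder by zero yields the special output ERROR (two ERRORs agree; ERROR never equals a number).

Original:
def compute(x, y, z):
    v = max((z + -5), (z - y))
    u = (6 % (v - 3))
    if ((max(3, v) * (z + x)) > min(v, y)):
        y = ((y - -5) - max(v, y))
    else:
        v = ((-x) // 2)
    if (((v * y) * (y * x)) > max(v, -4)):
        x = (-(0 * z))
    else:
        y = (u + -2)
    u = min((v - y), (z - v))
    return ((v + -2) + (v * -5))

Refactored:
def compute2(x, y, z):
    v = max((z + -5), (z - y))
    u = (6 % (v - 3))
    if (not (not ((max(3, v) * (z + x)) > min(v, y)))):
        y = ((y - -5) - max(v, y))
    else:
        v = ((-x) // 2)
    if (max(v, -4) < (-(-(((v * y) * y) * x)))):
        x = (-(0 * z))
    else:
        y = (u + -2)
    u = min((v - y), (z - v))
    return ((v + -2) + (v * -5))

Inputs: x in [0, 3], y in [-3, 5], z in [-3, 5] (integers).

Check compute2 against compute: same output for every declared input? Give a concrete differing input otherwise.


Equivalent — the differences include boolean connective usage differs, and comparison usage differs, yet no declared input distinguishes the two.
Spot check at x=1, y=2, z=4 — compute: v = 2; u = 0; ((max(3, v) * (z + x)) > min(v, y)) -> true; y = 5; (((v * y) * (y * x)) > max(v, -4)) -> true; x = 0; u = -3; return -10. compute2: v = 2; u = 0; (not (not ((max(3, v) * (z + x)) > min(v, y)))) -> true; y = 5; (max(v, -4) < (-(-(((v * y) * y) * x)))) -> true; x = 0; u = -3; return -10. Both give -10.
Sweeping the whole domain (324 inputs) finds no disagreement.
verdict: equivalent


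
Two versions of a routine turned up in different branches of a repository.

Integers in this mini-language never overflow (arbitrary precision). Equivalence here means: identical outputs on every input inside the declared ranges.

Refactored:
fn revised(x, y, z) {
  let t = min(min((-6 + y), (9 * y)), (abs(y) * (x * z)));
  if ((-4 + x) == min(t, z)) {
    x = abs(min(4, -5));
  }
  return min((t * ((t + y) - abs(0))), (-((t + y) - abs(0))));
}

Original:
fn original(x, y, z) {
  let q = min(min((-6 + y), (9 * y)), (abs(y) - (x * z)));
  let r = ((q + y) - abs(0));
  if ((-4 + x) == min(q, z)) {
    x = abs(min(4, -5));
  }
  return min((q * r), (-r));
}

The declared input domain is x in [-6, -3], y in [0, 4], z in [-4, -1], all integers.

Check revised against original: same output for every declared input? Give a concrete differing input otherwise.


Take x=-6, y=0, z=-4.
original: q=-24, then r=-24, then ((-4 + x) == min(q, z)) is false, then returns 24
revised: t=-6, then ((-4 + x) == min(t, z)) is false, then returns 6
24 against 6: the behavior changed.
verdict: not equivalent; witness: x=-6, y=0, z=-4


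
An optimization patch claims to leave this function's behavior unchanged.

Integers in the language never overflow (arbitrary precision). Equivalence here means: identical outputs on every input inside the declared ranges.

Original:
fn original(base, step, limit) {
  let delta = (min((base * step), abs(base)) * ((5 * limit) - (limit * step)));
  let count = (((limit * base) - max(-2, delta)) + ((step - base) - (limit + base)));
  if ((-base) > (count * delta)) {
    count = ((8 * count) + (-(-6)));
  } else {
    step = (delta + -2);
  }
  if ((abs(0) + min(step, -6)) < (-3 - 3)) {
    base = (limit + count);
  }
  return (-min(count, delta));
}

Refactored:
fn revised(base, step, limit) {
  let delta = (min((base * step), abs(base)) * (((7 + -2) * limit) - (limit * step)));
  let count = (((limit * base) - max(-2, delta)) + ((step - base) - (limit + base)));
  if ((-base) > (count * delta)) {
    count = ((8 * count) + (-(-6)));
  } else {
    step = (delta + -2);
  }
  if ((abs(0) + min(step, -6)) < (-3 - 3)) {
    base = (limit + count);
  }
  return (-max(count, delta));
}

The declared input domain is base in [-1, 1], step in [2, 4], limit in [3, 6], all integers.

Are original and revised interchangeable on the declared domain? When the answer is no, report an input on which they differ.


On input base=-1, step=2, limit=3, original returns 18 while revised returns -6.
verdict: not equivalent; witness: base=-1, step=2, limit=3


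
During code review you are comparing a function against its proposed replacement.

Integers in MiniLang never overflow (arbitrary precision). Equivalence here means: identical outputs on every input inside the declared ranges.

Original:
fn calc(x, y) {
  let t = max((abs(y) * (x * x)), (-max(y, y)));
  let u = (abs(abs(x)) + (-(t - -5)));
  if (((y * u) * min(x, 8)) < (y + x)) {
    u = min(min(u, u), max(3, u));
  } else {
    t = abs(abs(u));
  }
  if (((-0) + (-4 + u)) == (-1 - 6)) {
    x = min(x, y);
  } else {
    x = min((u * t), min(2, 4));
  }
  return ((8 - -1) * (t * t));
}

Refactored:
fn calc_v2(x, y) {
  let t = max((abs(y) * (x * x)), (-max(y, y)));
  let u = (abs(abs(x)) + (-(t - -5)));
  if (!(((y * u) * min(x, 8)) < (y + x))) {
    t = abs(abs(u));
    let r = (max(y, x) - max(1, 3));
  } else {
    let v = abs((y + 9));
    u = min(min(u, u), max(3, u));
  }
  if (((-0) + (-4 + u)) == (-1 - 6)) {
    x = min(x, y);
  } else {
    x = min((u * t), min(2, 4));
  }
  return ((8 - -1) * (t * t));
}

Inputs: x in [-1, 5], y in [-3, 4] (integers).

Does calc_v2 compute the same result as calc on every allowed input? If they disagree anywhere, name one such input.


Comparing the listings, the differences include: min/max/abs usage differs, plus arithmetic usage differs, plus statement counts differ, plus local variable names differ, plus boolean connective usage differs, plus constant usage differs.
Tracing x=0, y=1: calc: t=0, then u=-5, then (((y * u) * min(x, 8)) < (y + x)) is true, then u=-5, then (((-0) + (-4 + u)) == (-1 - 6)) is false, then x=0, then returns 0 | calc_v2: t=0, then u=-5, then (!(((y * u) * min(x, 8)) < (y + x))) is false, then v=10, then u=-5, then (((-0) + (-4 + u)) == (-1 - 6)) is false, then x=0, then returns 0 — matching result 0.
Checked all 56 inputs in the declared domain: the outputs agree on every one.
verdict: equivalent
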